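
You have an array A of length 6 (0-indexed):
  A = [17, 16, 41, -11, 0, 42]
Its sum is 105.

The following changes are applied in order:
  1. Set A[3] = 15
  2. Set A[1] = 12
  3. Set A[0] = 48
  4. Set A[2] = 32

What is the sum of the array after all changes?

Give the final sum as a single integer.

Initial sum: 105
Change 1: A[3] -11 -> 15, delta = 26, sum = 131
Change 2: A[1] 16 -> 12, delta = -4, sum = 127
Change 3: A[0] 17 -> 48, delta = 31, sum = 158
Change 4: A[2] 41 -> 32, delta = -9, sum = 149

Answer: 149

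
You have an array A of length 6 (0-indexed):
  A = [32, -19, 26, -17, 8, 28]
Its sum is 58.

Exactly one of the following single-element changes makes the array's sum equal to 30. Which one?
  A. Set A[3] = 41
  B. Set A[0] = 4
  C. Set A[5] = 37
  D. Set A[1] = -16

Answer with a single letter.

Option A: A[3] -17->41, delta=58, new_sum=58+(58)=116
Option B: A[0] 32->4, delta=-28, new_sum=58+(-28)=30 <-- matches target
Option C: A[5] 28->37, delta=9, new_sum=58+(9)=67
Option D: A[1] -19->-16, delta=3, new_sum=58+(3)=61

Answer: B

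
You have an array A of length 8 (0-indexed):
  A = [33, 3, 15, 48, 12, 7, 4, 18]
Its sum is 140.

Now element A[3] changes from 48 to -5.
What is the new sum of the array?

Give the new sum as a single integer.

Old value at index 3: 48
New value at index 3: -5
Delta = -5 - 48 = -53
New sum = old_sum + delta = 140 + (-53) = 87

Answer: 87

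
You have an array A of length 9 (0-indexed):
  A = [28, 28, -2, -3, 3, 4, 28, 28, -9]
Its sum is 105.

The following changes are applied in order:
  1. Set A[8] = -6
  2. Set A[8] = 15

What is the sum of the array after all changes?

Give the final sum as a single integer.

Answer: 129

Derivation:
Initial sum: 105
Change 1: A[8] -9 -> -6, delta = 3, sum = 108
Change 2: A[8] -6 -> 15, delta = 21, sum = 129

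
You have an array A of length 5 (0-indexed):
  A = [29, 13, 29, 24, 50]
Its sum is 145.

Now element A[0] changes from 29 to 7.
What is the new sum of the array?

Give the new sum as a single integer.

Old value at index 0: 29
New value at index 0: 7
Delta = 7 - 29 = -22
New sum = old_sum + delta = 145 + (-22) = 123

Answer: 123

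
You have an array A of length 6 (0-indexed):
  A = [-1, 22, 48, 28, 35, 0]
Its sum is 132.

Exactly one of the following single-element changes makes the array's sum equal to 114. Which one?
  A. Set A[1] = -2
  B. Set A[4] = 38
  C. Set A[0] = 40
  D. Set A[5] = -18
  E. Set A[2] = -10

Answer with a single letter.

Option A: A[1] 22->-2, delta=-24, new_sum=132+(-24)=108
Option B: A[4] 35->38, delta=3, new_sum=132+(3)=135
Option C: A[0] -1->40, delta=41, new_sum=132+(41)=173
Option D: A[5] 0->-18, delta=-18, new_sum=132+(-18)=114 <-- matches target
Option E: A[2] 48->-10, delta=-58, new_sum=132+(-58)=74

Answer: D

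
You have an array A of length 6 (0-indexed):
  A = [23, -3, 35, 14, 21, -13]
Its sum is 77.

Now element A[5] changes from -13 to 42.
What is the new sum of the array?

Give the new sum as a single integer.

Answer: 132

Derivation:
Old value at index 5: -13
New value at index 5: 42
Delta = 42 - -13 = 55
New sum = old_sum + delta = 77 + (55) = 132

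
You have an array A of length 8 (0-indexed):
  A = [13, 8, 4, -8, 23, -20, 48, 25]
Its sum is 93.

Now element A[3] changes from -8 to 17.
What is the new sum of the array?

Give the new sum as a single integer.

Answer: 118

Derivation:
Old value at index 3: -8
New value at index 3: 17
Delta = 17 - -8 = 25
New sum = old_sum + delta = 93 + (25) = 118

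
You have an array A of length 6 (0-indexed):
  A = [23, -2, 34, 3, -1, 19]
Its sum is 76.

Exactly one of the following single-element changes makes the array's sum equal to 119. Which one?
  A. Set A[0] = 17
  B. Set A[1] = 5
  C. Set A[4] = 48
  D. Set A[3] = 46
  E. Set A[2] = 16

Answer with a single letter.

Option A: A[0] 23->17, delta=-6, new_sum=76+(-6)=70
Option B: A[1] -2->5, delta=7, new_sum=76+(7)=83
Option C: A[4] -1->48, delta=49, new_sum=76+(49)=125
Option D: A[3] 3->46, delta=43, new_sum=76+(43)=119 <-- matches target
Option E: A[2] 34->16, delta=-18, new_sum=76+(-18)=58

Answer: D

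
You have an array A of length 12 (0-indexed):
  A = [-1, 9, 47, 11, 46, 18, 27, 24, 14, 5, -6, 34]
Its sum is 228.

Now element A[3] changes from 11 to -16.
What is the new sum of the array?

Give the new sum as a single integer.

Old value at index 3: 11
New value at index 3: -16
Delta = -16 - 11 = -27
New sum = old_sum + delta = 228 + (-27) = 201

Answer: 201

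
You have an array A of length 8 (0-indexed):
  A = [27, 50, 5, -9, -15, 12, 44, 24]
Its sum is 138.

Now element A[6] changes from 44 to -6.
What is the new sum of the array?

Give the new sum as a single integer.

Answer: 88

Derivation:
Old value at index 6: 44
New value at index 6: -6
Delta = -6 - 44 = -50
New sum = old_sum + delta = 138 + (-50) = 88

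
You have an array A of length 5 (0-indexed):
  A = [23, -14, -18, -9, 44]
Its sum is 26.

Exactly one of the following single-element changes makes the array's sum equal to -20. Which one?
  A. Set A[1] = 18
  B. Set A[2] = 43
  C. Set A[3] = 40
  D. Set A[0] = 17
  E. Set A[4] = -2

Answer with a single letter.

Answer: E

Derivation:
Option A: A[1] -14->18, delta=32, new_sum=26+(32)=58
Option B: A[2] -18->43, delta=61, new_sum=26+(61)=87
Option C: A[3] -9->40, delta=49, new_sum=26+(49)=75
Option D: A[0] 23->17, delta=-6, new_sum=26+(-6)=20
Option E: A[4] 44->-2, delta=-46, new_sum=26+(-46)=-20 <-- matches target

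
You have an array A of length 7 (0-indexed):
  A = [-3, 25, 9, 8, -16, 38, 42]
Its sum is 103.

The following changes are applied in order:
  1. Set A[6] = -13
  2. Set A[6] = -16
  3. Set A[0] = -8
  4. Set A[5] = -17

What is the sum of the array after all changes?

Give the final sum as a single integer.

Initial sum: 103
Change 1: A[6] 42 -> -13, delta = -55, sum = 48
Change 2: A[6] -13 -> -16, delta = -3, sum = 45
Change 3: A[0] -3 -> -8, delta = -5, sum = 40
Change 4: A[5] 38 -> -17, delta = -55, sum = -15

Answer: -15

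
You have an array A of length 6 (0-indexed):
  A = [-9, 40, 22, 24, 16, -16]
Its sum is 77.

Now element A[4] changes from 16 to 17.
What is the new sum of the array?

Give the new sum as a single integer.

Old value at index 4: 16
New value at index 4: 17
Delta = 17 - 16 = 1
New sum = old_sum + delta = 77 + (1) = 78

Answer: 78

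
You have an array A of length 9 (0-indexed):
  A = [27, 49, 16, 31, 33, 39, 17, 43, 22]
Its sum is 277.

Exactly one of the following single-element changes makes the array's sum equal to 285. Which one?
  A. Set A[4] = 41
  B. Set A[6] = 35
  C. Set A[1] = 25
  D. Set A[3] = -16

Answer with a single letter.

Option A: A[4] 33->41, delta=8, new_sum=277+(8)=285 <-- matches target
Option B: A[6] 17->35, delta=18, new_sum=277+(18)=295
Option C: A[1] 49->25, delta=-24, new_sum=277+(-24)=253
Option D: A[3] 31->-16, delta=-47, new_sum=277+(-47)=230

Answer: A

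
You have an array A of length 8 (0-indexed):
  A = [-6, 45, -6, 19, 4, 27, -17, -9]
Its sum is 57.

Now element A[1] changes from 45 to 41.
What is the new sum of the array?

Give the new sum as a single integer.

Old value at index 1: 45
New value at index 1: 41
Delta = 41 - 45 = -4
New sum = old_sum + delta = 57 + (-4) = 53

Answer: 53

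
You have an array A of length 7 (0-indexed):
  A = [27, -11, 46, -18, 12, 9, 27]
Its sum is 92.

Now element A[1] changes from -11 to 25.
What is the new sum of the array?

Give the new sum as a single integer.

Old value at index 1: -11
New value at index 1: 25
Delta = 25 - -11 = 36
New sum = old_sum + delta = 92 + (36) = 128

Answer: 128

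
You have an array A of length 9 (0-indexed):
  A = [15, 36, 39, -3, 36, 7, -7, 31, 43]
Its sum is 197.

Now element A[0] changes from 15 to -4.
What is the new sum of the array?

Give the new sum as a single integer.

Answer: 178

Derivation:
Old value at index 0: 15
New value at index 0: -4
Delta = -4 - 15 = -19
New sum = old_sum + delta = 197 + (-19) = 178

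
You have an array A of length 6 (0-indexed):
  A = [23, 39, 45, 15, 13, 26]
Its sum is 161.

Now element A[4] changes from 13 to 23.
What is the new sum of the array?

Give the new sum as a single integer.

Old value at index 4: 13
New value at index 4: 23
Delta = 23 - 13 = 10
New sum = old_sum + delta = 161 + (10) = 171

Answer: 171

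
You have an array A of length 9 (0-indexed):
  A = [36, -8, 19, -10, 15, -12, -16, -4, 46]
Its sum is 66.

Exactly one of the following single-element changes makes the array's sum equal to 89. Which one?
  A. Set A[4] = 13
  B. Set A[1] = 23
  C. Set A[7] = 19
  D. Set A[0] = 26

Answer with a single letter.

Answer: C

Derivation:
Option A: A[4] 15->13, delta=-2, new_sum=66+(-2)=64
Option B: A[1] -8->23, delta=31, new_sum=66+(31)=97
Option C: A[7] -4->19, delta=23, new_sum=66+(23)=89 <-- matches target
Option D: A[0] 36->26, delta=-10, new_sum=66+(-10)=56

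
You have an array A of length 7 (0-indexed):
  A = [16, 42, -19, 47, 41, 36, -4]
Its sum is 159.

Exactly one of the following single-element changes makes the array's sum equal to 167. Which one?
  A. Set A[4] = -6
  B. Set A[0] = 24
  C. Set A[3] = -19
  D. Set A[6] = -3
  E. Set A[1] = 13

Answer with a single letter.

Answer: B

Derivation:
Option A: A[4] 41->-6, delta=-47, new_sum=159+(-47)=112
Option B: A[0] 16->24, delta=8, new_sum=159+(8)=167 <-- matches target
Option C: A[3] 47->-19, delta=-66, new_sum=159+(-66)=93
Option D: A[6] -4->-3, delta=1, new_sum=159+(1)=160
Option E: A[1] 42->13, delta=-29, new_sum=159+(-29)=130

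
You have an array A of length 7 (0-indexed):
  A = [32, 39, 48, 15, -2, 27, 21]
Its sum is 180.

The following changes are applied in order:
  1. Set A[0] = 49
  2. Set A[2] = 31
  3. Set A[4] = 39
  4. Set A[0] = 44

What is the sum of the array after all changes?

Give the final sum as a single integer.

Initial sum: 180
Change 1: A[0] 32 -> 49, delta = 17, sum = 197
Change 2: A[2] 48 -> 31, delta = -17, sum = 180
Change 3: A[4] -2 -> 39, delta = 41, sum = 221
Change 4: A[0] 49 -> 44, delta = -5, sum = 216

Answer: 216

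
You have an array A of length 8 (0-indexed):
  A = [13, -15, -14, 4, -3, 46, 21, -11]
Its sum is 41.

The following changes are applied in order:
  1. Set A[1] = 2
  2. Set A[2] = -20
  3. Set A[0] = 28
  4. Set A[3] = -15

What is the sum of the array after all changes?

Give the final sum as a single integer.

Initial sum: 41
Change 1: A[1] -15 -> 2, delta = 17, sum = 58
Change 2: A[2] -14 -> -20, delta = -6, sum = 52
Change 3: A[0] 13 -> 28, delta = 15, sum = 67
Change 4: A[3] 4 -> -15, delta = -19, sum = 48

Answer: 48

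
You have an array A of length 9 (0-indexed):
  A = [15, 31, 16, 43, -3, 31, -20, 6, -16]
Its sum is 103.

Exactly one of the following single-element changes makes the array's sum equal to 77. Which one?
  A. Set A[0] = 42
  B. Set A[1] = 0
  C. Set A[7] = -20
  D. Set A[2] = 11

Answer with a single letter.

Option A: A[0] 15->42, delta=27, new_sum=103+(27)=130
Option B: A[1] 31->0, delta=-31, new_sum=103+(-31)=72
Option C: A[7] 6->-20, delta=-26, new_sum=103+(-26)=77 <-- matches target
Option D: A[2] 16->11, delta=-5, new_sum=103+(-5)=98

Answer: C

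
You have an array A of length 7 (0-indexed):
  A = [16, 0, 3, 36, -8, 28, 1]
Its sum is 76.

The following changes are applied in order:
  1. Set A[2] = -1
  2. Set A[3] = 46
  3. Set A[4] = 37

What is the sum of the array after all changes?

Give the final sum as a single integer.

Initial sum: 76
Change 1: A[2] 3 -> -1, delta = -4, sum = 72
Change 2: A[3] 36 -> 46, delta = 10, sum = 82
Change 3: A[4] -8 -> 37, delta = 45, sum = 127

Answer: 127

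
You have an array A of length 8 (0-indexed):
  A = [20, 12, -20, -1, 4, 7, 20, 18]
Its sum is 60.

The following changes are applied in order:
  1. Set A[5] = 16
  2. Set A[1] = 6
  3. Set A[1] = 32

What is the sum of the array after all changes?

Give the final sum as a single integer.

Initial sum: 60
Change 1: A[5] 7 -> 16, delta = 9, sum = 69
Change 2: A[1] 12 -> 6, delta = -6, sum = 63
Change 3: A[1] 6 -> 32, delta = 26, sum = 89

Answer: 89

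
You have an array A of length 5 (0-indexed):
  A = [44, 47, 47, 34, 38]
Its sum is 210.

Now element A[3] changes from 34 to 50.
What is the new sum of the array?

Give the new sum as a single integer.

Answer: 226

Derivation:
Old value at index 3: 34
New value at index 3: 50
Delta = 50 - 34 = 16
New sum = old_sum + delta = 210 + (16) = 226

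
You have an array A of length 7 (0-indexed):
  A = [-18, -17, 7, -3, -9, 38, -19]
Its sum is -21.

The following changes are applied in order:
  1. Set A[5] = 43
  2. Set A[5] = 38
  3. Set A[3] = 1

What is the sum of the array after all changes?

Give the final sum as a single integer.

Initial sum: -21
Change 1: A[5] 38 -> 43, delta = 5, sum = -16
Change 2: A[5] 43 -> 38, delta = -5, sum = -21
Change 3: A[3] -3 -> 1, delta = 4, sum = -17

Answer: -17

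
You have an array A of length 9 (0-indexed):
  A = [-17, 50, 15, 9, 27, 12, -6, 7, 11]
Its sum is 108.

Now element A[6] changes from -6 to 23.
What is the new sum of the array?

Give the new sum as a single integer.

Answer: 137

Derivation:
Old value at index 6: -6
New value at index 6: 23
Delta = 23 - -6 = 29
New sum = old_sum + delta = 108 + (29) = 137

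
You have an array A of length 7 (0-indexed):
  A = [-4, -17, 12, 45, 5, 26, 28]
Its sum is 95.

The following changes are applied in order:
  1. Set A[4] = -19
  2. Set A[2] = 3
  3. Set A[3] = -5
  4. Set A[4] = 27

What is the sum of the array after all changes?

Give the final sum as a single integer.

Answer: 58

Derivation:
Initial sum: 95
Change 1: A[4] 5 -> -19, delta = -24, sum = 71
Change 2: A[2] 12 -> 3, delta = -9, sum = 62
Change 3: A[3] 45 -> -5, delta = -50, sum = 12
Change 4: A[4] -19 -> 27, delta = 46, sum = 58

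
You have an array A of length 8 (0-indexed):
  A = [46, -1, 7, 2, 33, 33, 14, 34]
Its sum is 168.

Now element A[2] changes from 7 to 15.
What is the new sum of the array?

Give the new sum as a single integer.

Old value at index 2: 7
New value at index 2: 15
Delta = 15 - 7 = 8
New sum = old_sum + delta = 168 + (8) = 176

Answer: 176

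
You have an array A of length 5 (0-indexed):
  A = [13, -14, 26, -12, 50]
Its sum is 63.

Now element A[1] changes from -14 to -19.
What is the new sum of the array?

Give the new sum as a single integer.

Answer: 58

Derivation:
Old value at index 1: -14
New value at index 1: -19
Delta = -19 - -14 = -5
New sum = old_sum + delta = 63 + (-5) = 58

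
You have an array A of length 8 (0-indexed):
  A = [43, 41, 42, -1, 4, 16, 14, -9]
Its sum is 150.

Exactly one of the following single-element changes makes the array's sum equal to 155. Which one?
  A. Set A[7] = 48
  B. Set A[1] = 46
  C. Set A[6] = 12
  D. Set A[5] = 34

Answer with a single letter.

Option A: A[7] -9->48, delta=57, new_sum=150+(57)=207
Option B: A[1] 41->46, delta=5, new_sum=150+(5)=155 <-- matches target
Option C: A[6] 14->12, delta=-2, new_sum=150+(-2)=148
Option D: A[5] 16->34, delta=18, new_sum=150+(18)=168

Answer: B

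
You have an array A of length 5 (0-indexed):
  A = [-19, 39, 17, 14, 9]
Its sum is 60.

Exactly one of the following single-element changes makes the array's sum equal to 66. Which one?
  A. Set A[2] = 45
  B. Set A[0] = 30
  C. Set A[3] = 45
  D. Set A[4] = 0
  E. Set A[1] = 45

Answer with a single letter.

Option A: A[2] 17->45, delta=28, new_sum=60+(28)=88
Option B: A[0] -19->30, delta=49, new_sum=60+(49)=109
Option C: A[3] 14->45, delta=31, new_sum=60+(31)=91
Option D: A[4] 9->0, delta=-9, new_sum=60+(-9)=51
Option E: A[1] 39->45, delta=6, new_sum=60+(6)=66 <-- matches target

Answer: E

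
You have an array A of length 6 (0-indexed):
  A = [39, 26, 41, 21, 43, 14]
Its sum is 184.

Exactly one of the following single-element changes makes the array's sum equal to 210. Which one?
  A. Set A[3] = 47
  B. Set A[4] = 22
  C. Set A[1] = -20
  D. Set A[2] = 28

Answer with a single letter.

Option A: A[3] 21->47, delta=26, new_sum=184+(26)=210 <-- matches target
Option B: A[4] 43->22, delta=-21, new_sum=184+(-21)=163
Option C: A[1] 26->-20, delta=-46, new_sum=184+(-46)=138
Option D: A[2] 41->28, delta=-13, new_sum=184+(-13)=171

Answer: A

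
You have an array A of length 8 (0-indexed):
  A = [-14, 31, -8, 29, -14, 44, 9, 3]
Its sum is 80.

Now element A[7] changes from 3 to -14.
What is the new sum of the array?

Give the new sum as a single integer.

Answer: 63

Derivation:
Old value at index 7: 3
New value at index 7: -14
Delta = -14 - 3 = -17
New sum = old_sum + delta = 80 + (-17) = 63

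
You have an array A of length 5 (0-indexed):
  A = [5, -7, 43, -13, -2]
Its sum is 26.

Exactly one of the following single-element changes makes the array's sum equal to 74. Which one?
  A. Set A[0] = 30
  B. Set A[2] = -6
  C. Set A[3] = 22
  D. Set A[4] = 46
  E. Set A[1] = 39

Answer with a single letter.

Answer: D

Derivation:
Option A: A[0] 5->30, delta=25, new_sum=26+(25)=51
Option B: A[2] 43->-6, delta=-49, new_sum=26+(-49)=-23
Option C: A[3] -13->22, delta=35, new_sum=26+(35)=61
Option D: A[4] -2->46, delta=48, new_sum=26+(48)=74 <-- matches target
Option E: A[1] -7->39, delta=46, new_sum=26+(46)=72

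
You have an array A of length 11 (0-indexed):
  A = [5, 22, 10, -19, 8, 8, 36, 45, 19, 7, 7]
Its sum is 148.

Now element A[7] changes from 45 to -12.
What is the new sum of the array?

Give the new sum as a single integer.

Answer: 91

Derivation:
Old value at index 7: 45
New value at index 7: -12
Delta = -12 - 45 = -57
New sum = old_sum + delta = 148 + (-57) = 91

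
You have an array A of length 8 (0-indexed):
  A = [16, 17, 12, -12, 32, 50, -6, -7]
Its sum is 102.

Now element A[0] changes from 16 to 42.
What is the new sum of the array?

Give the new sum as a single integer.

Old value at index 0: 16
New value at index 0: 42
Delta = 42 - 16 = 26
New sum = old_sum + delta = 102 + (26) = 128

Answer: 128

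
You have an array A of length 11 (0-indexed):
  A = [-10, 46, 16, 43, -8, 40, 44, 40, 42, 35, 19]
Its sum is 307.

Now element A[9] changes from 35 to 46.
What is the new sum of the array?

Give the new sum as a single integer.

Answer: 318

Derivation:
Old value at index 9: 35
New value at index 9: 46
Delta = 46 - 35 = 11
New sum = old_sum + delta = 307 + (11) = 318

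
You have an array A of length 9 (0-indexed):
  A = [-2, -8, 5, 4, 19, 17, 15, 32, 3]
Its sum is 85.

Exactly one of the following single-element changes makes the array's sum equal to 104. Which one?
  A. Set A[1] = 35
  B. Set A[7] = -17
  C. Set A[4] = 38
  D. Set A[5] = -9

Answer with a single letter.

Answer: C

Derivation:
Option A: A[1] -8->35, delta=43, new_sum=85+(43)=128
Option B: A[7] 32->-17, delta=-49, new_sum=85+(-49)=36
Option C: A[4] 19->38, delta=19, new_sum=85+(19)=104 <-- matches target
Option D: A[5] 17->-9, delta=-26, new_sum=85+(-26)=59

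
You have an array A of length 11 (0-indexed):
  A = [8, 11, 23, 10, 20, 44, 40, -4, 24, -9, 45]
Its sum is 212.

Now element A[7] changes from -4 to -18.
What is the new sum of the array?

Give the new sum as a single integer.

Old value at index 7: -4
New value at index 7: -18
Delta = -18 - -4 = -14
New sum = old_sum + delta = 212 + (-14) = 198

Answer: 198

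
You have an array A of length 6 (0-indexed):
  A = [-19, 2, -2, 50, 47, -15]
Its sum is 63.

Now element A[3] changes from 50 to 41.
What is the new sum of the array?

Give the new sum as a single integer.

Answer: 54

Derivation:
Old value at index 3: 50
New value at index 3: 41
Delta = 41 - 50 = -9
New sum = old_sum + delta = 63 + (-9) = 54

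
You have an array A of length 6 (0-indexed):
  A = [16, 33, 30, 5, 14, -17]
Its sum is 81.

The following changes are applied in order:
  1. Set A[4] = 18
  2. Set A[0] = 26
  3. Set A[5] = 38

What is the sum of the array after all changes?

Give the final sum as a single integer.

Answer: 150

Derivation:
Initial sum: 81
Change 1: A[4] 14 -> 18, delta = 4, sum = 85
Change 2: A[0] 16 -> 26, delta = 10, sum = 95
Change 3: A[5] -17 -> 38, delta = 55, sum = 150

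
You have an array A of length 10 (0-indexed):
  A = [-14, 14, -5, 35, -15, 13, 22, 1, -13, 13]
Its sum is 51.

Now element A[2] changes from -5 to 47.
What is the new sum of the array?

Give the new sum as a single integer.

Old value at index 2: -5
New value at index 2: 47
Delta = 47 - -5 = 52
New sum = old_sum + delta = 51 + (52) = 103

Answer: 103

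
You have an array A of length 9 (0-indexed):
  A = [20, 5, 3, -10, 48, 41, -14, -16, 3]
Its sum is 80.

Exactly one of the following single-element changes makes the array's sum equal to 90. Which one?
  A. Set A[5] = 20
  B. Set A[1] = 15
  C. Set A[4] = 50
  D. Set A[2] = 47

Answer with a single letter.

Answer: B

Derivation:
Option A: A[5] 41->20, delta=-21, new_sum=80+(-21)=59
Option B: A[1] 5->15, delta=10, new_sum=80+(10)=90 <-- matches target
Option C: A[4] 48->50, delta=2, new_sum=80+(2)=82
Option D: A[2] 3->47, delta=44, new_sum=80+(44)=124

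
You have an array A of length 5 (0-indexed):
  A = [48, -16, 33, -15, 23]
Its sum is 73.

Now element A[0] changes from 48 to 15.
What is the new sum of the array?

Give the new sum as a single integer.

Answer: 40

Derivation:
Old value at index 0: 48
New value at index 0: 15
Delta = 15 - 48 = -33
New sum = old_sum + delta = 73 + (-33) = 40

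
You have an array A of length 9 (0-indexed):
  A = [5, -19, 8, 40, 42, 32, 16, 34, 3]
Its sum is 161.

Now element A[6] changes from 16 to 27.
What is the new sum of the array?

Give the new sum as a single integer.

Old value at index 6: 16
New value at index 6: 27
Delta = 27 - 16 = 11
New sum = old_sum + delta = 161 + (11) = 172

Answer: 172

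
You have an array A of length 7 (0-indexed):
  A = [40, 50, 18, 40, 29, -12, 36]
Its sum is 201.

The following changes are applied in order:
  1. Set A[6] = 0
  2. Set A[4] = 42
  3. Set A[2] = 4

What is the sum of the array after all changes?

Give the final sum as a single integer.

Initial sum: 201
Change 1: A[6] 36 -> 0, delta = -36, sum = 165
Change 2: A[4] 29 -> 42, delta = 13, sum = 178
Change 3: A[2] 18 -> 4, delta = -14, sum = 164

Answer: 164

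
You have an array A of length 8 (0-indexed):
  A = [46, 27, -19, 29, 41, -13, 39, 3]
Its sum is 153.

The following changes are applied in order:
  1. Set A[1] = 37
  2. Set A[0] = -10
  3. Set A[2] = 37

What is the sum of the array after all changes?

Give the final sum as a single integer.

Answer: 163

Derivation:
Initial sum: 153
Change 1: A[1] 27 -> 37, delta = 10, sum = 163
Change 2: A[0] 46 -> -10, delta = -56, sum = 107
Change 3: A[2] -19 -> 37, delta = 56, sum = 163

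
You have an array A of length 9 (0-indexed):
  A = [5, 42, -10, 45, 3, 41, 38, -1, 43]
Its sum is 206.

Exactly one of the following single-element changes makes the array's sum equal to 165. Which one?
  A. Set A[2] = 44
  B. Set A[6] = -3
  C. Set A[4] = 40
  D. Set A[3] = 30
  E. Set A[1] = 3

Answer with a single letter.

Answer: B

Derivation:
Option A: A[2] -10->44, delta=54, new_sum=206+(54)=260
Option B: A[6] 38->-3, delta=-41, new_sum=206+(-41)=165 <-- matches target
Option C: A[4] 3->40, delta=37, new_sum=206+(37)=243
Option D: A[3] 45->30, delta=-15, new_sum=206+(-15)=191
Option E: A[1] 42->3, delta=-39, new_sum=206+(-39)=167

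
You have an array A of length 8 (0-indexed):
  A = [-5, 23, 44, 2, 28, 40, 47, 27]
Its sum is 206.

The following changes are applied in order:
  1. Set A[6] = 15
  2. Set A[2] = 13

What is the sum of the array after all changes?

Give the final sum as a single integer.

Initial sum: 206
Change 1: A[6] 47 -> 15, delta = -32, sum = 174
Change 2: A[2] 44 -> 13, delta = -31, sum = 143

Answer: 143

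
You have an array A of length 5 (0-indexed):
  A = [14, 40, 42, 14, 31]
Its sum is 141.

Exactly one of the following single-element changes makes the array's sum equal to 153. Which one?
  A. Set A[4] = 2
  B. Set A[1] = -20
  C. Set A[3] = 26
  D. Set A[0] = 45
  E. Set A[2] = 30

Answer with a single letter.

Option A: A[4] 31->2, delta=-29, new_sum=141+(-29)=112
Option B: A[1] 40->-20, delta=-60, new_sum=141+(-60)=81
Option C: A[3] 14->26, delta=12, new_sum=141+(12)=153 <-- matches target
Option D: A[0] 14->45, delta=31, new_sum=141+(31)=172
Option E: A[2] 42->30, delta=-12, new_sum=141+(-12)=129

Answer: C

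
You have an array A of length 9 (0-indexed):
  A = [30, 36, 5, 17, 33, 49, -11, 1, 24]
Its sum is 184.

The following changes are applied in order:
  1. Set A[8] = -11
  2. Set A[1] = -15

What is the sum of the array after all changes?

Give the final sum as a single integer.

Answer: 98

Derivation:
Initial sum: 184
Change 1: A[8] 24 -> -11, delta = -35, sum = 149
Change 2: A[1] 36 -> -15, delta = -51, sum = 98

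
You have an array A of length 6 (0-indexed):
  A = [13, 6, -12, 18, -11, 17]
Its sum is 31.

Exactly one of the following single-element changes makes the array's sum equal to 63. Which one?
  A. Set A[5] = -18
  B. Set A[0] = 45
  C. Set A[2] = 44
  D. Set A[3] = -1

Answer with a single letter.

Option A: A[5] 17->-18, delta=-35, new_sum=31+(-35)=-4
Option B: A[0] 13->45, delta=32, new_sum=31+(32)=63 <-- matches target
Option C: A[2] -12->44, delta=56, new_sum=31+(56)=87
Option D: A[3] 18->-1, delta=-19, new_sum=31+(-19)=12

Answer: B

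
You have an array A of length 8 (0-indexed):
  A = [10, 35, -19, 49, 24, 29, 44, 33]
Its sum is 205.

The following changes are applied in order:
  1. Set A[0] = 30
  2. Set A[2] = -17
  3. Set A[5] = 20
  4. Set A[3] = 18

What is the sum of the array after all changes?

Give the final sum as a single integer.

Initial sum: 205
Change 1: A[0] 10 -> 30, delta = 20, sum = 225
Change 2: A[2] -19 -> -17, delta = 2, sum = 227
Change 3: A[5] 29 -> 20, delta = -9, sum = 218
Change 4: A[3] 49 -> 18, delta = -31, sum = 187

Answer: 187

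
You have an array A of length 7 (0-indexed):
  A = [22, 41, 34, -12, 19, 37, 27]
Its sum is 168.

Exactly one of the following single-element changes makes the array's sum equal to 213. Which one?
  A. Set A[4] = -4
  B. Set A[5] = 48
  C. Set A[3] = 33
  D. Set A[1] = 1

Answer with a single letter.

Option A: A[4] 19->-4, delta=-23, new_sum=168+(-23)=145
Option B: A[5] 37->48, delta=11, new_sum=168+(11)=179
Option C: A[3] -12->33, delta=45, new_sum=168+(45)=213 <-- matches target
Option D: A[1] 41->1, delta=-40, new_sum=168+(-40)=128

Answer: C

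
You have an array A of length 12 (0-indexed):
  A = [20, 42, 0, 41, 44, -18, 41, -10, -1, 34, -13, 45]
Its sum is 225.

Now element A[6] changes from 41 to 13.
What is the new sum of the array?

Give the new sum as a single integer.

Answer: 197

Derivation:
Old value at index 6: 41
New value at index 6: 13
Delta = 13 - 41 = -28
New sum = old_sum + delta = 225 + (-28) = 197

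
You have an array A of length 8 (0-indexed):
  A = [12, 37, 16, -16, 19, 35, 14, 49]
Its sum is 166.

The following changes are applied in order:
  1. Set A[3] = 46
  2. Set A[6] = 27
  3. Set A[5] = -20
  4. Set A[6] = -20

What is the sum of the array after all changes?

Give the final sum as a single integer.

Initial sum: 166
Change 1: A[3] -16 -> 46, delta = 62, sum = 228
Change 2: A[6] 14 -> 27, delta = 13, sum = 241
Change 3: A[5] 35 -> -20, delta = -55, sum = 186
Change 4: A[6] 27 -> -20, delta = -47, sum = 139

Answer: 139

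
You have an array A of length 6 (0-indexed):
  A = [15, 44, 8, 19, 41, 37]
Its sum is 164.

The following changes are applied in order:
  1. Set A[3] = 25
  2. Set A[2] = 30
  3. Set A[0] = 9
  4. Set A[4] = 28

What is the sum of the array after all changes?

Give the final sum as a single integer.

Initial sum: 164
Change 1: A[3] 19 -> 25, delta = 6, sum = 170
Change 2: A[2] 8 -> 30, delta = 22, sum = 192
Change 3: A[0] 15 -> 9, delta = -6, sum = 186
Change 4: A[4] 41 -> 28, delta = -13, sum = 173

Answer: 173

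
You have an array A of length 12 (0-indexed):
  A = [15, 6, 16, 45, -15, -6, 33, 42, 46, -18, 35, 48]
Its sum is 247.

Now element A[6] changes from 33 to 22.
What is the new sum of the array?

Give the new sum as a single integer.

Answer: 236

Derivation:
Old value at index 6: 33
New value at index 6: 22
Delta = 22 - 33 = -11
New sum = old_sum + delta = 247 + (-11) = 236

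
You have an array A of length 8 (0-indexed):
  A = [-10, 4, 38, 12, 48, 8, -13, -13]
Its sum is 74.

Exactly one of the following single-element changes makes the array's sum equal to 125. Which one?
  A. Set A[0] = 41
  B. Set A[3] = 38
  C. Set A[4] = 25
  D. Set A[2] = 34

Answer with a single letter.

Answer: A

Derivation:
Option A: A[0] -10->41, delta=51, new_sum=74+(51)=125 <-- matches target
Option B: A[3] 12->38, delta=26, new_sum=74+(26)=100
Option C: A[4] 48->25, delta=-23, new_sum=74+(-23)=51
Option D: A[2] 38->34, delta=-4, new_sum=74+(-4)=70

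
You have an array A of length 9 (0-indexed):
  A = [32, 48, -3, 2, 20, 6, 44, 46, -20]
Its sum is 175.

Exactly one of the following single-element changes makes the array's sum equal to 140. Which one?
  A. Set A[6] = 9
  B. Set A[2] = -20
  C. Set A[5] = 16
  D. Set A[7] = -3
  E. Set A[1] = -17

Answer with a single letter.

Option A: A[6] 44->9, delta=-35, new_sum=175+(-35)=140 <-- matches target
Option B: A[2] -3->-20, delta=-17, new_sum=175+(-17)=158
Option C: A[5] 6->16, delta=10, new_sum=175+(10)=185
Option D: A[7] 46->-3, delta=-49, new_sum=175+(-49)=126
Option E: A[1] 48->-17, delta=-65, new_sum=175+(-65)=110

Answer: A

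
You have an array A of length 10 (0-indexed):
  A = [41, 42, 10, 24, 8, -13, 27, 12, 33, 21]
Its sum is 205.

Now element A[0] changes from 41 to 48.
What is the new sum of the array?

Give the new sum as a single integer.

Answer: 212

Derivation:
Old value at index 0: 41
New value at index 0: 48
Delta = 48 - 41 = 7
New sum = old_sum + delta = 205 + (7) = 212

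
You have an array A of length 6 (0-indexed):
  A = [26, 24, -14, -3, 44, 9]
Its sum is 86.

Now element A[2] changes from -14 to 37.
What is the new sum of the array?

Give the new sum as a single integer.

Old value at index 2: -14
New value at index 2: 37
Delta = 37 - -14 = 51
New sum = old_sum + delta = 86 + (51) = 137

Answer: 137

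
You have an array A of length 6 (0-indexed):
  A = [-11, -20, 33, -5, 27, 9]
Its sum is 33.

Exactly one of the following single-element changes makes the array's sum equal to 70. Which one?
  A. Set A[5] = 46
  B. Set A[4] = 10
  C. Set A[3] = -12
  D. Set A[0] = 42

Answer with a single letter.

Option A: A[5] 9->46, delta=37, new_sum=33+(37)=70 <-- matches target
Option B: A[4] 27->10, delta=-17, new_sum=33+(-17)=16
Option C: A[3] -5->-12, delta=-7, new_sum=33+(-7)=26
Option D: A[0] -11->42, delta=53, new_sum=33+(53)=86

Answer: A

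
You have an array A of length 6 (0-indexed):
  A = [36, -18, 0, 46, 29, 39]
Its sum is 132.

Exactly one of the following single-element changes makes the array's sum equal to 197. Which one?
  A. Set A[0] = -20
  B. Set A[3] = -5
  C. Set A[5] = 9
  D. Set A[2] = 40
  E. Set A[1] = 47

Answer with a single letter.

Option A: A[0] 36->-20, delta=-56, new_sum=132+(-56)=76
Option B: A[3] 46->-5, delta=-51, new_sum=132+(-51)=81
Option C: A[5] 39->9, delta=-30, new_sum=132+(-30)=102
Option D: A[2] 0->40, delta=40, new_sum=132+(40)=172
Option E: A[1] -18->47, delta=65, new_sum=132+(65)=197 <-- matches target

Answer: E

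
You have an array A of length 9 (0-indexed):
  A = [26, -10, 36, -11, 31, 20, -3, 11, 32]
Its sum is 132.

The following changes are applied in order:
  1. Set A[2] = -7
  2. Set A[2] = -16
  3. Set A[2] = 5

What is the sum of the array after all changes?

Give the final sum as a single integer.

Initial sum: 132
Change 1: A[2] 36 -> -7, delta = -43, sum = 89
Change 2: A[2] -7 -> -16, delta = -9, sum = 80
Change 3: A[2] -16 -> 5, delta = 21, sum = 101

Answer: 101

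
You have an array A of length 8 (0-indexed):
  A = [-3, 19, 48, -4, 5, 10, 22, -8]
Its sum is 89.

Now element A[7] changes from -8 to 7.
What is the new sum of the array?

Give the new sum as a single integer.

Old value at index 7: -8
New value at index 7: 7
Delta = 7 - -8 = 15
New sum = old_sum + delta = 89 + (15) = 104

Answer: 104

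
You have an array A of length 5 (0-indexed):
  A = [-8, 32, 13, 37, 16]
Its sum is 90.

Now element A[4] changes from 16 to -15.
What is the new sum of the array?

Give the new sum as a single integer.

Old value at index 4: 16
New value at index 4: -15
Delta = -15 - 16 = -31
New sum = old_sum + delta = 90 + (-31) = 59

Answer: 59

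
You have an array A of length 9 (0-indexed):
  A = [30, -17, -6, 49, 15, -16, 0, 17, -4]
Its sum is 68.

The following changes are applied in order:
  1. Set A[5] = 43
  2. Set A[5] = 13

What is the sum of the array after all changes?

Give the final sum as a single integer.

Initial sum: 68
Change 1: A[5] -16 -> 43, delta = 59, sum = 127
Change 2: A[5] 43 -> 13, delta = -30, sum = 97

Answer: 97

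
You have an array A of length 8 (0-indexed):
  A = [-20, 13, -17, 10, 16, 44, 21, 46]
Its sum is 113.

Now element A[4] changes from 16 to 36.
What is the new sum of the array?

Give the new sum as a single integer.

Old value at index 4: 16
New value at index 4: 36
Delta = 36 - 16 = 20
New sum = old_sum + delta = 113 + (20) = 133

Answer: 133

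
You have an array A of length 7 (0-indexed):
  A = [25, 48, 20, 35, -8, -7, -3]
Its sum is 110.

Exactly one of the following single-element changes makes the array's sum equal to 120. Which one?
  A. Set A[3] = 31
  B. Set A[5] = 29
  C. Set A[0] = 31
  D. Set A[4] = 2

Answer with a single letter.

Answer: D

Derivation:
Option A: A[3] 35->31, delta=-4, new_sum=110+(-4)=106
Option B: A[5] -7->29, delta=36, new_sum=110+(36)=146
Option C: A[0] 25->31, delta=6, new_sum=110+(6)=116
Option D: A[4] -8->2, delta=10, new_sum=110+(10)=120 <-- matches target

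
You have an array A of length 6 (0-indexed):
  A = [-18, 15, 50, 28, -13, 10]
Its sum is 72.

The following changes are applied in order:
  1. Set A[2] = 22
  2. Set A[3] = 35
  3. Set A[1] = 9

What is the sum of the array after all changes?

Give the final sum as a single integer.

Answer: 45

Derivation:
Initial sum: 72
Change 1: A[2] 50 -> 22, delta = -28, sum = 44
Change 2: A[3] 28 -> 35, delta = 7, sum = 51
Change 3: A[1] 15 -> 9, delta = -6, sum = 45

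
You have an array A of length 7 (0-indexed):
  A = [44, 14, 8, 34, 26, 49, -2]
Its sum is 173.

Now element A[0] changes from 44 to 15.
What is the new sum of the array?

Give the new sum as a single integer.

Old value at index 0: 44
New value at index 0: 15
Delta = 15 - 44 = -29
New sum = old_sum + delta = 173 + (-29) = 144

Answer: 144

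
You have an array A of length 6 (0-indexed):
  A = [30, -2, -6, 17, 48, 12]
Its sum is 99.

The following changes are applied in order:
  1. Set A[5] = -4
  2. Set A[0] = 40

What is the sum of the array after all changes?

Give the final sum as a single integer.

Answer: 93

Derivation:
Initial sum: 99
Change 1: A[5] 12 -> -4, delta = -16, sum = 83
Change 2: A[0] 30 -> 40, delta = 10, sum = 93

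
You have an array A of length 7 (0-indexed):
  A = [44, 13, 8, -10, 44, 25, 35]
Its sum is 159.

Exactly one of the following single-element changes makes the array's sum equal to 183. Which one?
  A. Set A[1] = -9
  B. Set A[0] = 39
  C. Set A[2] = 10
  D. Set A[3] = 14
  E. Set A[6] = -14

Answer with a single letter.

Option A: A[1] 13->-9, delta=-22, new_sum=159+(-22)=137
Option B: A[0] 44->39, delta=-5, new_sum=159+(-5)=154
Option C: A[2] 8->10, delta=2, new_sum=159+(2)=161
Option D: A[3] -10->14, delta=24, new_sum=159+(24)=183 <-- matches target
Option E: A[6] 35->-14, delta=-49, new_sum=159+(-49)=110

Answer: D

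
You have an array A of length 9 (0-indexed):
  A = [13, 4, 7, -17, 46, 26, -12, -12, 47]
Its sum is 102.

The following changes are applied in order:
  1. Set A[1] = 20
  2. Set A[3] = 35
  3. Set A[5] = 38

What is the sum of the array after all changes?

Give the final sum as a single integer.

Initial sum: 102
Change 1: A[1] 4 -> 20, delta = 16, sum = 118
Change 2: A[3] -17 -> 35, delta = 52, sum = 170
Change 3: A[5] 26 -> 38, delta = 12, sum = 182

Answer: 182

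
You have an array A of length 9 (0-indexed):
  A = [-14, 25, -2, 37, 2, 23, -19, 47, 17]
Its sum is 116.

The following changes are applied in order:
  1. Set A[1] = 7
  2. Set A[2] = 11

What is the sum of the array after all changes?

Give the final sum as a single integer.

Initial sum: 116
Change 1: A[1] 25 -> 7, delta = -18, sum = 98
Change 2: A[2] -2 -> 11, delta = 13, sum = 111

Answer: 111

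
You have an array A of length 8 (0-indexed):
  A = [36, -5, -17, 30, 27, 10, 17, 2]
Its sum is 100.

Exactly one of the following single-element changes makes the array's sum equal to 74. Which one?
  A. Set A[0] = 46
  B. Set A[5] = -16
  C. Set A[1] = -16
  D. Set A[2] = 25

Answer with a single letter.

Answer: B

Derivation:
Option A: A[0] 36->46, delta=10, new_sum=100+(10)=110
Option B: A[5] 10->-16, delta=-26, new_sum=100+(-26)=74 <-- matches target
Option C: A[1] -5->-16, delta=-11, new_sum=100+(-11)=89
Option D: A[2] -17->25, delta=42, new_sum=100+(42)=142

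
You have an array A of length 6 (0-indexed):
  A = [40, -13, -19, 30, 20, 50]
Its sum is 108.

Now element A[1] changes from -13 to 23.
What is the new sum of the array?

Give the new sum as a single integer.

Old value at index 1: -13
New value at index 1: 23
Delta = 23 - -13 = 36
New sum = old_sum + delta = 108 + (36) = 144

Answer: 144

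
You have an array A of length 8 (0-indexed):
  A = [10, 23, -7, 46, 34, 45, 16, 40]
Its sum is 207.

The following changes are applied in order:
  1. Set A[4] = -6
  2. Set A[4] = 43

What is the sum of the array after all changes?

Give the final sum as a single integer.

Initial sum: 207
Change 1: A[4] 34 -> -6, delta = -40, sum = 167
Change 2: A[4] -6 -> 43, delta = 49, sum = 216

Answer: 216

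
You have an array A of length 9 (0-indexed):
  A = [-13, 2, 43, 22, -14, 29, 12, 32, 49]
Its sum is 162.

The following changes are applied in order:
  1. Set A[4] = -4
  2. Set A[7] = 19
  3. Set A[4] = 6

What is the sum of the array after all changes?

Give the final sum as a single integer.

Answer: 169

Derivation:
Initial sum: 162
Change 1: A[4] -14 -> -4, delta = 10, sum = 172
Change 2: A[7] 32 -> 19, delta = -13, sum = 159
Change 3: A[4] -4 -> 6, delta = 10, sum = 169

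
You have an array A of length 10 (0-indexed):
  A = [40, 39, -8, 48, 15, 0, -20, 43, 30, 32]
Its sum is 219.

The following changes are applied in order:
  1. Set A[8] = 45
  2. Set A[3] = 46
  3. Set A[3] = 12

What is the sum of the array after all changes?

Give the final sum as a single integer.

Initial sum: 219
Change 1: A[8] 30 -> 45, delta = 15, sum = 234
Change 2: A[3] 48 -> 46, delta = -2, sum = 232
Change 3: A[3] 46 -> 12, delta = -34, sum = 198

Answer: 198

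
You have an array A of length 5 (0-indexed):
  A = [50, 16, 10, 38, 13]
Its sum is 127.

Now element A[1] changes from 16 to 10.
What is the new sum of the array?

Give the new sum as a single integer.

Old value at index 1: 16
New value at index 1: 10
Delta = 10 - 16 = -6
New sum = old_sum + delta = 127 + (-6) = 121

Answer: 121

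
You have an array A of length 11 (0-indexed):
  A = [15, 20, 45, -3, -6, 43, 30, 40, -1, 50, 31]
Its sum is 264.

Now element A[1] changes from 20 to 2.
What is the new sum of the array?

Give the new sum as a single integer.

Old value at index 1: 20
New value at index 1: 2
Delta = 2 - 20 = -18
New sum = old_sum + delta = 264 + (-18) = 246

Answer: 246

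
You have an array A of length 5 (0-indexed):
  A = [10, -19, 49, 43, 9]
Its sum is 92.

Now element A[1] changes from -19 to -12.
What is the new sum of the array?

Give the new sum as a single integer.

Old value at index 1: -19
New value at index 1: -12
Delta = -12 - -19 = 7
New sum = old_sum + delta = 92 + (7) = 99

Answer: 99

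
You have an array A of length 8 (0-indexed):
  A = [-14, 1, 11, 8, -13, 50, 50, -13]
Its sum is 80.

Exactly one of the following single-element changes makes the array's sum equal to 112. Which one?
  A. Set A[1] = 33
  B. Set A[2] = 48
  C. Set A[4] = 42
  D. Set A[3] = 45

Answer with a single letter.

Option A: A[1] 1->33, delta=32, new_sum=80+(32)=112 <-- matches target
Option B: A[2] 11->48, delta=37, new_sum=80+(37)=117
Option C: A[4] -13->42, delta=55, new_sum=80+(55)=135
Option D: A[3] 8->45, delta=37, new_sum=80+(37)=117

Answer: A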